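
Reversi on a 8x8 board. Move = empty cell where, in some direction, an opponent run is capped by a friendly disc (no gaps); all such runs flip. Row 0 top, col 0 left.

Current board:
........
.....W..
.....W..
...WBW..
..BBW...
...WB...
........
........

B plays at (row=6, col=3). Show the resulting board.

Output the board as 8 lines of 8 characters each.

Place B at (6,3); scan 8 dirs for brackets.
Dir NW: first cell '.' (not opp) -> no flip
Dir N: opp run (5,3) capped by B -> flip
Dir NE: first cell 'B' (not opp) -> no flip
Dir W: first cell '.' (not opp) -> no flip
Dir E: first cell '.' (not opp) -> no flip
Dir SW: first cell '.' (not opp) -> no flip
Dir S: first cell '.' (not opp) -> no flip
Dir SE: first cell '.' (not opp) -> no flip
All flips: (5,3)

Answer: ........
.....W..
.....W..
...WBW..
..BBW...
...BB...
...B....
........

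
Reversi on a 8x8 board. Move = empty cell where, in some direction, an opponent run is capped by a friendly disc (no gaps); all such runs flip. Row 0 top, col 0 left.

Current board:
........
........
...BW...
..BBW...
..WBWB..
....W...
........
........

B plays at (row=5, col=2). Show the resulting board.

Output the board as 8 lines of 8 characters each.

Place B at (5,2); scan 8 dirs for brackets.
Dir NW: first cell '.' (not opp) -> no flip
Dir N: opp run (4,2) capped by B -> flip
Dir NE: first cell 'B' (not opp) -> no flip
Dir W: first cell '.' (not opp) -> no flip
Dir E: first cell '.' (not opp) -> no flip
Dir SW: first cell '.' (not opp) -> no flip
Dir S: first cell '.' (not opp) -> no flip
Dir SE: first cell '.' (not opp) -> no flip
All flips: (4,2)

Answer: ........
........
...BW...
..BBW...
..BBWB..
..B.W...
........
........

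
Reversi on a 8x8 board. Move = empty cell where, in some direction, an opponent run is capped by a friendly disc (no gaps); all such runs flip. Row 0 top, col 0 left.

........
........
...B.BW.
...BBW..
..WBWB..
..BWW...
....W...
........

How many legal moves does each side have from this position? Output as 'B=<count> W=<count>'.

Answer: B=9 W=10

Derivation:
-- B to move --
(1,5): no bracket -> illegal
(1,6): no bracket -> illegal
(1,7): no bracket -> illegal
(2,4): no bracket -> illegal
(2,7): flips 1 -> legal
(3,1): no bracket -> illegal
(3,2): flips 1 -> legal
(3,6): flips 1 -> legal
(3,7): no bracket -> illegal
(4,1): flips 1 -> legal
(4,6): no bracket -> illegal
(5,1): flips 1 -> legal
(5,5): flips 3 -> legal
(6,2): no bracket -> illegal
(6,3): flips 2 -> legal
(6,5): flips 1 -> legal
(7,3): no bracket -> illegal
(7,4): flips 3 -> legal
(7,5): no bracket -> illegal
B mobility = 9
-- W to move --
(1,2): no bracket -> illegal
(1,3): flips 3 -> legal
(1,4): no bracket -> illegal
(1,5): flips 1 -> legal
(1,6): no bracket -> illegal
(2,2): flips 1 -> legal
(2,4): flips 3 -> legal
(3,2): flips 3 -> legal
(3,6): flips 1 -> legal
(4,1): no bracket -> illegal
(4,6): flips 1 -> legal
(5,1): flips 1 -> legal
(5,5): flips 1 -> legal
(5,6): no bracket -> illegal
(6,1): no bracket -> illegal
(6,2): flips 1 -> legal
(6,3): no bracket -> illegal
W mobility = 10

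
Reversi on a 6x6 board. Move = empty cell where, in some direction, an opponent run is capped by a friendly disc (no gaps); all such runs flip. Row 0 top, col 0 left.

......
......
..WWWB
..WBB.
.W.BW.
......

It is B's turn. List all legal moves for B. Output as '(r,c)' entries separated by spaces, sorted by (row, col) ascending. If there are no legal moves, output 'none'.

Answer: (1,1) (1,2) (1,3) (1,4) (1,5) (2,1) (3,1) (4,5) (5,4) (5,5)

Derivation:
(1,1): flips 1 -> legal
(1,2): flips 1 -> legal
(1,3): flips 1 -> legal
(1,4): flips 1 -> legal
(1,5): flips 1 -> legal
(2,1): flips 4 -> legal
(3,0): no bracket -> illegal
(3,1): flips 1 -> legal
(3,5): no bracket -> illegal
(4,0): no bracket -> illegal
(4,2): no bracket -> illegal
(4,5): flips 1 -> legal
(5,0): no bracket -> illegal
(5,1): no bracket -> illegal
(5,2): no bracket -> illegal
(5,3): no bracket -> illegal
(5,4): flips 1 -> legal
(5,5): flips 1 -> legal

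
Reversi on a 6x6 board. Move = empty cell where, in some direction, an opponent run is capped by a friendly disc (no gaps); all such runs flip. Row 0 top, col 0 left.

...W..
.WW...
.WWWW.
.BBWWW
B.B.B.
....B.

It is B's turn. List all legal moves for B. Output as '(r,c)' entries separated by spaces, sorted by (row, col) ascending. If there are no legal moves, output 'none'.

(0,0): flips 3 -> legal
(0,1): flips 2 -> legal
(0,2): flips 2 -> legal
(0,4): no bracket -> illegal
(1,0): flips 1 -> legal
(1,3): flips 1 -> legal
(1,4): flips 3 -> legal
(1,5): flips 2 -> legal
(2,0): no bracket -> illegal
(2,5): no bracket -> illegal
(3,0): no bracket -> illegal
(4,3): no bracket -> illegal
(4,5): no bracket -> illegal

Answer: (0,0) (0,1) (0,2) (1,0) (1,3) (1,4) (1,5)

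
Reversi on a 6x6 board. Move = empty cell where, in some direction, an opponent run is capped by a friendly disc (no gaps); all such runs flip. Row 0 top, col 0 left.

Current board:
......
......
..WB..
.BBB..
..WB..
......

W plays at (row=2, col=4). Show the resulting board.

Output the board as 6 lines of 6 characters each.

Answer: ......
......
..WWW.
.BBW..
..WB..
......

Derivation:
Place W at (2,4); scan 8 dirs for brackets.
Dir NW: first cell '.' (not opp) -> no flip
Dir N: first cell '.' (not opp) -> no flip
Dir NE: first cell '.' (not opp) -> no flip
Dir W: opp run (2,3) capped by W -> flip
Dir E: first cell '.' (not opp) -> no flip
Dir SW: opp run (3,3) capped by W -> flip
Dir S: first cell '.' (not opp) -> no flip
Dir SE: first cell '.' (not opp) -> no flip
All flips: (2,3) (3,3)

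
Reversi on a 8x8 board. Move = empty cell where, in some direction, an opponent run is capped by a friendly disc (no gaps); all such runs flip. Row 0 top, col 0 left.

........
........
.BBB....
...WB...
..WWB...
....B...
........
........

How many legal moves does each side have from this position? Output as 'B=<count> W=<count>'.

-- B to move --
(2,4): no bracket -> illegal
(3,1): no bracket -> illegal
(3,2): flips 2 -> legal
(4,1): flips 2 -> legal
(5,1): no bracket -> illegal
(5,2): flips 1 -> legal
(5,3): flips 2 -> legal
B mobility = 4
-- W to move --
(1,0): no bracket -> illegal
(1,1): flips 1 -> legal
(1,2): no bracket -> illegal
(1,3): flips 1 -> legal
(1,4): no bracket -> illegal
(2,0): no bracket -> illegal
(2,4): no bracket -> illegal
(2,5): flips 1 -> legal
(3,0): no bracket -> illegal
(3,1): no bracket -> illegal
(3,2): no bracket -> illegal
(3,5): flips 1 -> legal
(4,5): flips 1 -> legal
(5,3): no bracket -> illegal
(5,5): flips 1 -> legal
(6,3): no bracket -> illegal
(6,4): no bracket -> illegal
(6,5): flips 1 -> legal
W mobility = 7

Answer: B=4 W=7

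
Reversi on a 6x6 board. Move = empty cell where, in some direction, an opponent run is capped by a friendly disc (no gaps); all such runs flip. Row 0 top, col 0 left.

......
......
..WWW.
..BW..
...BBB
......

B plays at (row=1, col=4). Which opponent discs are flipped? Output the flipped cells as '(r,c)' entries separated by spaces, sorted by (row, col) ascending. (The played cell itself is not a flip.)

Answer: (2,3)

Derivation:
Dir NW: first cell '.' (not opp) -> no flip
Dir N: first cell '.' (not opp) -> no flip
Dir NE: first cell '.' (not opp) -> no flip
Dir W: first cell '.' (not opp) -> no flip
Dir E: first cell '.' (not opp) -> no flip
Dir SW: opp run (2,3) capped by B -> flip
Dir S: opp run (2,4), next='.' -> no flip
Dir SE: first cell '.' (not opp) -> no flip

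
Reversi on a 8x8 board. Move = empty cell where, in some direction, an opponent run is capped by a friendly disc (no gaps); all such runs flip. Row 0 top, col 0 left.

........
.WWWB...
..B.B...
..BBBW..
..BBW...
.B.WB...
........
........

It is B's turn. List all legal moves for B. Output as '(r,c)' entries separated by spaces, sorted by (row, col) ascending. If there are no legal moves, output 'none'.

Answer: (0,0) (0,2) (0,4) (1,0) (3,6) (4,5) (4,6) (5,2) (5,5) (6,3) (6,4)

Derivation:
(0,0): flips 1 -> legal
(0,1): no bracket -> illegal
(0,2): flips 2 -> legal
(0,3): no bracket -> illegal
(0,4): flips 1 -> legal
(1,0): flips 3 -> legal
(2,0): no bracket -> illegal
(2,1): no bracket -> illegal
(2,3): no bracket -> illegal
(2,5): no bracket -> illegal
(2,6): no bracket -> illegal
(3,6): flips 1 -> legal
(4,5): flips 1 -> legal
(4,6): flips 1 -> legal
(5,2): flips 1 -> legal
(5,5): flips 1 -> legal
(6,2): no bracket -> illegal
(6,3): flips 1 -> legal
(6,4): flips 1 -> legal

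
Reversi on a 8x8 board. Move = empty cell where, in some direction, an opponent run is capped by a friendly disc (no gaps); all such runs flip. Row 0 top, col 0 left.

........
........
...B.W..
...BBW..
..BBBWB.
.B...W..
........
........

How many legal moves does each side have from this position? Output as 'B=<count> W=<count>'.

Answer: B=7 W=9

Derivation:
-- B to move --
(1,4): no bracket -> illegal
(1,5): no bracket -> illegal
(1,6): flips 1 -> legal
(2,4): flips 1 -> legal
(2,6): flips 1 -> legal
(3,6): flips 1 -> legal
(5,4): no bracket -> illegal
(5,6): flips 1 -> legal
(6,4): flips 1 -> legal
(6,5): no bracket -> illegal
(6,6): flips 1 -> legal
B mobility = 7
-- W to move --
(1,2): flips 2 -> legal
(1,3): no bracket -> illegal
(1,4): no bracket -> illegal
(2,2): flips 2 -> legal
(2,4): no bracket -> illegal
(3,1): no bracket -> illegal
(3,2): flips 2 -> legal
(3,6): no bracket -> illegal
(3,7): flips 1 -> legal
(4,0): no bracket -> illegal
(4,1): flips 3 -> legal
(4,7): flips 1 -> legal
(5,0): no bracket -> illegal
(5,2): flips 2 -> legal
(5,3): flips 1 -> legal
(5,4): no bracket -> illegal
(5,6): no bracket -> illegal
(5,7): flips 1 -> legal
(6,0): no bracket -> illegal
(6,1): no bracket -> illegal
(6,2): no bracket -> illegal
W mobility = 9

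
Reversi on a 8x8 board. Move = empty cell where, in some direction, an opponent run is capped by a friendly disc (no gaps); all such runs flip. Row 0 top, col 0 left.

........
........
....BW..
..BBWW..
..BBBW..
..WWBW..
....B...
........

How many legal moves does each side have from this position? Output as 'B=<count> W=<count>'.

Answer: B=10 W=10

Derivation:
-- B to move --
(1,4): no bracket -> illegal
(1,5): no bracket -> illegal
(1,6): flips 2 -> legal
(2,3): no bracket -> illegal
(2,6): flips 2 -> legal
(3,6): flips 3 -> legal
(4,1): no bracket -> illegal
(4,6): flips 3 -> legal
(5,1): flips 2 -> legal
(5,6): flips 1 -> legal
(6,1): flips 1 -> legal
(6,2): flips 2 -> legal
(6,3): flips 1 -> legal
(6,5): no bracket -> illegal
(6,6): flips 1 -> legal
B mobility = 10
-- W to move --
(1,3): flips 1 -> legal
(1,4): flips 1 -> legal
(1,5): no bracket -> illegal
(2,1): no bracket -> illegal
(2,2): flips 4 -> legal
(2,3): flips 3 -> legal
(3,1): flips 3 -> legal
(4,1): flips 3 -> legal
(5,1): no bracket -> illegal
(6,3): flips 1 -> legal
(6,5): no bracket -> illegal
(7,3): flips 1 -> legal
(7,4): flips 3 -> legal
(7,5): flips 1 -> legal
W mobility = 10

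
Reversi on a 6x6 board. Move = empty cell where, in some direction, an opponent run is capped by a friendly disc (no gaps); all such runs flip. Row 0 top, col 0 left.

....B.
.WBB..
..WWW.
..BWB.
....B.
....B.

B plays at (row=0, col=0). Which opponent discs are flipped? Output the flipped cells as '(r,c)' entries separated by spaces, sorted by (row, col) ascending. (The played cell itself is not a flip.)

Dir NW: edge -> no flip
Dir N: edge -> no flip
Dir NE: edge -> no flip
Dir W: edge -> no flip
Dir E: first cell '.' (not opp) -> no flip
Dir SW: edge -> no flip
Dir S: first cell '.' (not opp) -> no flip
Dir SE: opp run (1,1) (2,2) (3,3) capped by B -> flip

Answer: (1,1) (2,2) (3,3)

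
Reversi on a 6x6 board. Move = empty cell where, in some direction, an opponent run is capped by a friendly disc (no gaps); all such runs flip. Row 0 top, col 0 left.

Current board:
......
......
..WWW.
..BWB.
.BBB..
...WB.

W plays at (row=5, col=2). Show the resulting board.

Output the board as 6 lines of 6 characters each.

Place W at (5,2); scan 8 dirs for brackets.
Dir NW: opp run (4,1), next='.' -> no flip
Dir N: opp run (4,2) (3,2) capped by W -> flip
Dir NE: opp run (4,3) (3,4), next='.' -> no flip
Dir W: first cell '.' (not opp) -> no flip
Dir E: first cell 'W' (not opp) -> no flip
Dir SW: edge -> no flip
Dir S: edge -> no flip
Dir SE: edge -> no flip
All flips: (3,2) (4,2)

Answer: ......
......
..WWW.
..WWB.
.BWB..
..WWB.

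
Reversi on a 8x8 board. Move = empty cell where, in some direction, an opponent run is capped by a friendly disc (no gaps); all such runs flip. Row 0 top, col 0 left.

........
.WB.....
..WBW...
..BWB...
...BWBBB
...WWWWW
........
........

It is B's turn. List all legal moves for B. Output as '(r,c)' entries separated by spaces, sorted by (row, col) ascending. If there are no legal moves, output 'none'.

Answer: (1,0) (1,4) (2,1) (2,5) (6,3) (6,4) (6,5) (6,6) (6,7)

Derivation:
(0,0): no bracket -> illegal
(0,1): no bracket -> illegal
(0,2): no bracket -> illegal
(1,0): flips 1 -> legal
(1,3): no bracket -> illegal
(1,4): flips 1 -> legal
(1,5): no bracket -> illegal
(2,0): no bracket -> illegal
(2,1): flips 1 -> legal
(2,5): flips 1 -> legal
(3,1): no bracket -> illegal
(3,5): no bracket -> illegal
(4,2): no bracket -> illegal
(5,2): no bracket -> illegal
(6,2): no bracket -> illegal
(6,3): flips 2 -> legal
(6,4): flips 3 -> legal
(6,5): flips 3 -> legal
(6,6): flips 1 -> legal
(6,7): flips 2 -> legal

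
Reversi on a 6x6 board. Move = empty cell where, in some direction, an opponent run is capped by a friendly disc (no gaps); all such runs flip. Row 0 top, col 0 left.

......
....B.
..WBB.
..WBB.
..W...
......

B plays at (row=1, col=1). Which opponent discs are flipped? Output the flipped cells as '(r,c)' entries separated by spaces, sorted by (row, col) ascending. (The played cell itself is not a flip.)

Dir NW: first cell '.' (not opp) -> no flip
Dir N: first cell '.' (not opp) -> no flip
Dir NE: first cell '.' (not opp) -> no flip
Dir W: first cell '.' (not opp) -> no flip
Dir E: first cell '.' (not opp) -> no flip
Dir SW: first cell '.' (not opp) -> no flip
Dir S: first cell '.' (not opp) -> no flip
Dir SE: opp run (2,2) capped by B -> flip

Answer: (2,2)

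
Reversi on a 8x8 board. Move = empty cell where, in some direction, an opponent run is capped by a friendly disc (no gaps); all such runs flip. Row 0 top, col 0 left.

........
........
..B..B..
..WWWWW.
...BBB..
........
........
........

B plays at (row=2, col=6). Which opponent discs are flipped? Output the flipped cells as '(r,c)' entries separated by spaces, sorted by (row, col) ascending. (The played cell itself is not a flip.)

Dir NW: first cell '.' (not opp) -> no flip
Dir N: first cell '.' (not opp) -> no flip
Dir NE: first cell '.' (not opp) -> no flip
Dir W: first cell 'B' (not opp) -> no flip
Dir E: first cell '.' (not opp) -> no flip
Dir SW: opp run (3,5) capped by B -> flip
Dir S: opp run (3,6), next='.' -> no flip
Dir SE: first cell '.' (not opp) -> no flip

Answer: (3,5)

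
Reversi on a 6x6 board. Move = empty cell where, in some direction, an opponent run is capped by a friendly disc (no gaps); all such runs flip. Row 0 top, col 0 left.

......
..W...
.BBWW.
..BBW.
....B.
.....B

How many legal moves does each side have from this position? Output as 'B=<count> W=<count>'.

Answer: B=7 W=7

Derivation:
-- B to move --
(0,1): no bracket -> illegal
(0,2): flips 1 -> legal
(0,3): flips 1 -> legal
(1,1): no bracket -> illegal
(1,3): flips 1 -> legal
(1,4): flips 3 -> legal
(1,5): flips 1 -> legal
(2,5): flips 2 -> legal
(3,5): flips 1 -> legal
(4,3): no bracket -> illegal
(4,5): no bracket -> illegal
B mobility = 7
-- W to move --
(1,0): no bracket -> illegal
(1,1): no bracket -> illegal
(1,3): no bracket -> illegal
(2,0): flips 2 -> legal
(3,0): flips 1 -> legal
(3,1): flips 2 -> legal
(3,5): no bracket -> illegal
(4,1): flips 1 -> legal
(4,2): flips 3 -> legal
(4,3): flips 1 -> legal
(4,5): no bracket -> illegal
(5,3): no bracket -> illegal
(5,4): flips 1 -> legal
W mobility = 7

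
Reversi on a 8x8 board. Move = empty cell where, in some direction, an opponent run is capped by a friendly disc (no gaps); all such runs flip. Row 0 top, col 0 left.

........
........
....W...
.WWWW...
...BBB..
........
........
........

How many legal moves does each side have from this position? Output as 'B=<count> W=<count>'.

-- B to move --
(1,3): no bracket -> illegal
(1,4): flips 2 -> legal
(1,5): no bracket -> illegal
(2,0): no bracket -> illegal
(2,1): flips 1 -> legal
(2,2): flips 1 -> legal
(2,3): flips 2 -> legal
(2,5): flips 1 -> legal
(3,0): no bracket -> illegal
(3,5): no bracket -> illegal
(4,0): no bracket -> illegal
(4,1): no bracket -> illegal
(4,2): no bracket -> illegal
B mobility = 5
-- W to move --
(3,5): no bracket -> illegal
(3,6): no bracket -> illegal
(4,2): no bracket -> illegal
(4,6): no bracket -> illegal
(5,2): flips 1 -> legal
(5,3): flips 1 -> legal
(5,4): flips 2 -> legal
(5,5): flips 1 -> legal
(5,6): flips 1 -> legal
W mobility = 5

Answer: B=5 W=5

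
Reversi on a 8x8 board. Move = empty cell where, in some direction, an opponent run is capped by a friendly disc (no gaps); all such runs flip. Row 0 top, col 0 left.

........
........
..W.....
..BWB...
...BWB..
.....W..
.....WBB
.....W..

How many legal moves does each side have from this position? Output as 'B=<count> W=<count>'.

Answer: B=5 W=8

Derivation:
-- B to move --
(1,1): flips 4 -> legal
(1,2): flips 1 -> legal
(1,3): no bracket -> illegal
(2,1): no bracket -> illegal
(2,3): flips 1 -> legal
(2,4): no bracket -> illegal
(3,1): no bracket -> illegal
(3,5): no bracket -> illegal
(4,2): no bracket -> illegal
(4,6): no bracket -> illegal
(5,3): no bracket -> illegal
(5,4): flips 1 -> legal
(5,6): no bracket -> illegal
(6,4): flips 1 -> legal
(7,4): no bracket -> illegal
(7,6): no bracket -> illegal
B mobility = 5
-- W to move --
(2,1): no bracket -> illegal
(2,3): no bracket -> illegal
(2,4): flips 1 -> legal
(2,5): no bracket -> illegal
(3,1): flips 1 -> legal
(3,5): flips 2 -> legal
(3,6): no bracket -> illegal
(4,1): no bracket -> illegal
(4,2): flips 2 -> legal
(4,6): flips 1 -> legal
(5,2): no bracket -> illegal
(5,3): flips 1 -> legal
(5,4): no bracket -> illegal
(5,6): no bracket -> illegal
(5,7): flips 1 -> legal
(7,6): no bracket -> illegal
(7,7): flips 1 -> legal
W mobility = 8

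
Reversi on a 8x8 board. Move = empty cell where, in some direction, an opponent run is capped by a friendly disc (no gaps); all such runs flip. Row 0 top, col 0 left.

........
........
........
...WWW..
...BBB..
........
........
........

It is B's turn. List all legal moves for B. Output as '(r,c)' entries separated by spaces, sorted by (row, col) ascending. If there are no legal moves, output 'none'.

(2,2): flips 1 -> legal
(2,3): flips 2 -> legal
(2,4): flips 1 -> legal
(2,5): flips 2 -> legal
(2,6): flips 1 -> legal
(3,2): no bracket -> illegal
(3,6): no bracket -> illegal
(4,2): no bracket -> illegal
(4,6): no bracket -> illegal

Answer: (2,2) (2,3) (2,4) (2,5) (2,6)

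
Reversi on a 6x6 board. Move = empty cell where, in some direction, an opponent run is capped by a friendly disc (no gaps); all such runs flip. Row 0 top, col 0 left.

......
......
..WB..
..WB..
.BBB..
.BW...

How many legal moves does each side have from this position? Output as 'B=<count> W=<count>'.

Answer: B=5 W=7

Derivation:
-- B to move --
(1,1): flips 1 -> legal
(1,2): flips 2 -> legal
(1,3): no bracket -> illegal
(2,1): flips 2 -> legal
(3,1): flips 1 -> legal
(5,3): flips 1 -> legal
B mobility = 5
-- W to move --
(1,2): no bracket -> illegal
(1,3): no bracket -> illegal
(1,4): flips 1 -> legal
(2,4): flips 1 -> legal
(3,0): flips 1 -> legal
(3,1): no bracket -> illegal
(3,4): flips 2 -> legal
(4,0): no bracket -> illegal
(4,4): flips 1 -> legal
(5,0): flips 2 -> legal
(5,3): no bracket -> illegal
(5,4): flips 1 -> legal
W mobility = 7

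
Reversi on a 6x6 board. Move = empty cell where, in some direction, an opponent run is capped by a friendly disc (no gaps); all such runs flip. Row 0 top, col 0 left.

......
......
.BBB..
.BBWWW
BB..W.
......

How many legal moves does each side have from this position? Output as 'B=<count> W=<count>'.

-- B to move --
(2,4): no bracket -> illegal
(2,5): no bracket -> illegal
(4,2): no bracket -> illegal
(4,3): flips 1 -> legal
(4,5): flips 1 -> legal
(5,3): no bracket -> illegal
(5,4): no bracket -> illegal
(5,5): flips 2 -> legal
B mobility = 3
-- W to move --
(1,0): no bracket -> illegal
(1,1): flips 1 -> legal
(1,2): flips 1 -> legal
(1,3): flips 1 -> legal
(1,4): no bracket -> illegal
(2,0): no bracket -> illegal
(2,4): no bracket -> illegal
(3,0): flips 2 -> legal
(4,2): no bracket -> illegal
(4,3): no bracket -> illegal
(5,0): no bracket -> illegal
(5,1): no bracket -> illegal
(5,2): no bracket -> illegal
W mobility = 4

Answer: B=3 W=4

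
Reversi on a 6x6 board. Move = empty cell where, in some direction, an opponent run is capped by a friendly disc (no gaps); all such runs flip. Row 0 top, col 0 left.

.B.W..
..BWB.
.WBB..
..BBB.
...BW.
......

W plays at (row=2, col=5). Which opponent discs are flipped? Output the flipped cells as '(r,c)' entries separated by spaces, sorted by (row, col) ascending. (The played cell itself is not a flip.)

Dir NW: opp run (1,4) capped by W -> flip
Dir N: first cell '.' (not opp) -> no flip
Dir NE: edge -> no flip
Dir W: first cell '.' (not opp) -> no flip
Dir E: edge -> no flip
Dir SW: opp run (3,4) (4,3), next='.' -> no flip
Dir S: first cell '.' (not opp) -> no flip
Dir SE: edge -> no flip

Answer: (1,4)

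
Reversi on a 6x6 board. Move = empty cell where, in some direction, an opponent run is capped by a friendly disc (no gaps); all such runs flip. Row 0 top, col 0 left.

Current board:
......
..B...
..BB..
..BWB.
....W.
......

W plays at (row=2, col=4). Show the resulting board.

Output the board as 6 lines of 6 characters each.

Place W at (2,4); scan 8 dirs for brackets.
Dir NW: first cell '.' (not opp) -> no flip
Dir N: first cell '.' (not opp) -> no flip
Dir NE: first cell '.' (not opp) -> no flip
Dir W: opp run (2,3) (2,2), next='.' -> no flip
Dir E: first cell '.' (not opp) -> no flip
Dir SW: first cell 'W' (not opp) -> no flip
Dir S: opp run (3,4) capped by W -> flip
Dir SE: first cell '.' (not opp) -> no flip
All flips: (3,4)

Answer: ......
..B...
..BBW.
..BWW.
....W.
......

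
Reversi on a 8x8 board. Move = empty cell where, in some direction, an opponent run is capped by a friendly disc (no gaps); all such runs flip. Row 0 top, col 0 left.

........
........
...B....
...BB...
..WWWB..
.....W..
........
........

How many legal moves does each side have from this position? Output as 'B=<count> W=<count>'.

Answer: B=7 W=6

Derivation:
-- B to move --
(3,1): no bracket -> illegal
(3,2): no bracket -> illegal
(3,5): no bracket -> illegal
(4,1): flips 3 -> legal
(4,6): no bracket -> illegal
(5,1): flips 1 -> legal
(5,2): flips 1 -> legal
(5,3): flips 1 -> legal
(5,4): flips 1 -> legal
(5,6): no bracket -> illegal
(6,4): no bracket -> illegal
(6,5): flips 1 -> legal
(6,6): flips 2 -> legal
B mobility = 7
-- W to move --
(1,2): no bracket -> illegal
(1,3): flips 2 -> legal
(1,4): no bracket -> illegal
(2,2): flips 1 -> legal
(2,4): flips 2 -> legal
(2,5): flips 1 -> legal
(3,2): no bracket -> illegal
(3,5): flips 1 -> legal
(3,6): no bracket -> illegal
(4,6): flips 1 -> legal
(5,4): no bracket -> illegal
(5,6): no bracket -> illegal
W mobility = 6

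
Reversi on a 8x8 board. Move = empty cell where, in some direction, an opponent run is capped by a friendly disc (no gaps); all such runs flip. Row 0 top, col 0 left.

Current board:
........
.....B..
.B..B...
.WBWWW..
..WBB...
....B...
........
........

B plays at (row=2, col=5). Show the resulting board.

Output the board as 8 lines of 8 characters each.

Place B at (2,5); scan 8 dirs for brackets.
Dir NW: first cell '.' (not opp) -> no flip
Dir N: first cell 'B' (not opp) -> no flip
Dir NE: first cell '.' (not opp) -> no flip
Dir W: first cell 'B' (not opp) -> no flip
Dir E: first cell '.' (not opp) -> no flip
Dir SW: opp run (3,4) capped by B -> flip
Dir S: opp run (3,5), next='.' -> no flip
Dir SE: first cell '.' (not opp) -> no flip
All flips: (3,4)

Answer: ........
.....B..
.B..BB..
.WBWBW..
..WBB...
....B...
........
........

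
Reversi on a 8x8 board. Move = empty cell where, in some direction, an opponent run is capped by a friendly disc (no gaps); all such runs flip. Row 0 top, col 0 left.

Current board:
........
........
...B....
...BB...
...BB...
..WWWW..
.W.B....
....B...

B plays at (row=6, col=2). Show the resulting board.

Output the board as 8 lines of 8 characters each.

Place B at (6,2); scan 8 dirs for brackets.
Dir NW: first cell '.' (not opp) -> no flip
Dir N: opp run (5,2), next='.' -> no flip
Dir NE: opp run (5,3) capped by B -> flip
Dir W: opp run (6,1), next='.' -> no flip
Dir E: first cell 'B' (not opp) -> no flip
Dir SW: first cell '.' (not opp) -> no flip
Dir S: first cell '.' (not opp) -> no flip
Dir SE: first cell '.' (not opp) -> no flip
All flips: (5,3)

Answer: ........
........
...B....
...BB...
...BB...
..WBWW..
.WBB....
....B...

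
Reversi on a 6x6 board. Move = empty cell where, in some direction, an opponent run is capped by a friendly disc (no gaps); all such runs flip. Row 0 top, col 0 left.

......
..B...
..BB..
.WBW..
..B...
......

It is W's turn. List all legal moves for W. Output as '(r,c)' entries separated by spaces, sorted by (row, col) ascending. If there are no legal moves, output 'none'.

(0,1): no bracket -> illegal
(0,2): no bracket -> illegal
(0,3): no bracket -> illegal
(1,1): flips 1 -> legal
(1,3): flips 2 -> legal
(1,4): no bracket -> illegal
(2,1): no bracket -> illegal
(2,4): no bracket -> illegal
(3,4): no bracket -> illegal
(4,1): no bracket -> illegal
(4,3): no bracket -> illegal
(5,1): flips 1 -> legal
(5,2): no bracket -> illegal
(5,3): flips 1 -> legal

Answer: (1,1) (1,3) (5,1) (5,3)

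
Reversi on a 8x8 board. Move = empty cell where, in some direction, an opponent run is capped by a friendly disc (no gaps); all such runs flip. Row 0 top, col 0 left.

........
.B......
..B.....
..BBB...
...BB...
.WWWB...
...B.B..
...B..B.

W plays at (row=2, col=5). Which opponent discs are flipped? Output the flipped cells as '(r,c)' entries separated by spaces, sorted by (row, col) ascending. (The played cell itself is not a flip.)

Answer: (3,4) (4,3)

Derivation:
Dir NW: first cell '.' (not opp) -> no flip
Dir N: first cell '.' (not opp) -> no flip
Dir NE: first cell '.' (not opp) -> no flip
Dir W: first cell '.' (not opp) -> no flip
Dir E: first cell '.' (not opp) -> no flip
Dir SW: opp run (3,4) (4,3) capped by W -> flip
Dir S: first cell '.' (not opp) -> no flip
Dir SE: first cell '.' (not opp) -> no flip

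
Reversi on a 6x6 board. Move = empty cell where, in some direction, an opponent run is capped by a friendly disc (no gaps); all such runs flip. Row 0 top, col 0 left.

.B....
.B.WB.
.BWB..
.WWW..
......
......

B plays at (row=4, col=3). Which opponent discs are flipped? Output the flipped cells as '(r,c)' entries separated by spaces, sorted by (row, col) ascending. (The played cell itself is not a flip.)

Answer: (3,2) (3,3)

Derivation:
Dir NW: opp run (3,2) capped by B -> flip
Dir N: opp run (3,3) capped by B -> flip
Dir NE: first cell '.' (not opp) -> no flip
Dir W: first cell '.' (not opp) -> no flip
Dir E: first cell '.' (not opp) -> no flip
Dir SW: first cell '.' (not opp) -> no flip
Dir S: first cell '.' (not opp) -> no flip
Dir SE: first cell '.' (not opp) -> no flip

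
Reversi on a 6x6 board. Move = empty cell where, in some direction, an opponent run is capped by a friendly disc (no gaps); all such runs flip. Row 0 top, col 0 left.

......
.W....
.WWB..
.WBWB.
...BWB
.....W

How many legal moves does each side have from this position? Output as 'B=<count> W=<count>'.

-- B to move --
(0,0): no bracket -> illegal
(0,1): no bracket -> illegal
(0,2): no bracket -> illegal
(1,0): flips 1 -> legal
(1,2): flips 1 -> legal
(1,3): no bracket -> illegal
(2,0): flips 2 -> legal
(2,4): no bracket -> illegal
(3,0): flips 1 -> legal
(3,5): no bracket -> illegal
(4,0): no bracket -> illegal
(4,1): no bracket -> illegal
(4,2): no bracket -> illegal
(5,3): no bracket -> illegal
(5,4): flips 1 -> legal
B mobility = 5
-- W to move --
(1,2): no bracket -> illegal
(1,3): flips 1 -> legal
(1,4): no bracket -> illegal
(2,4): flips 2 -> legal
(2,5): no bracket -> illegal
(3,5): flips 2 -> legal
(4,1): no bracket -> illegal
(4,2): flips 2 -> legal
(5,2): no bracket -> illegal
(5,3): flips 1 -> legal
(5,4): flips 2 -> legal
W mobility = 6

Answer: B=5 W=6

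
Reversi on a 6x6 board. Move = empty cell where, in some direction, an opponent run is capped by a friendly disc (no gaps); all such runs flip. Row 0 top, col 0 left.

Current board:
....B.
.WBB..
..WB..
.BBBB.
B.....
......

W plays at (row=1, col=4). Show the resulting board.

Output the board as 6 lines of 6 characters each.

Place W at (1,4); scan 8 dirs for brackets.
Dir NW: first cell '.' (not opp) -> no flip
Dir N: opp run (0,4), next=edge -> no flip
Dir NE: first cell '.' (not opp) -> no flip
Dir W: opp run (1,3) (1,2) capped by W -> flip
Dir E: first cell '.' (not opp) -> no flip
Dir SW: opp run (2,3) (3,2), next='.' -> no flip
Dir S: first cell '.' (not opp) -> no flip
Dir SE: first cell '.' (not opp) -> no flip
All flips: (1,2) (1,3)

Answer: ....B.
.WWWW.
..WB..
.BBBB.
B.....
......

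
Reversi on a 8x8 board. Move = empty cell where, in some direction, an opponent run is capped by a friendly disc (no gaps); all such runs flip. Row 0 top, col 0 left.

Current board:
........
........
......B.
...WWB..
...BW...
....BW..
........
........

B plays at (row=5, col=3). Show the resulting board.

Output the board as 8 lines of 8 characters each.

Place B at (5,3); scan 8 dirs for brackets.
Dir NW: first cell '.' (not opp) -> no flip
Dir N: first cell 'B' (not opp) -> no flip
Dir NE: opp run (4,4) capped by B -> flip
Dir W: first cell '.' (not opp) -> no flip
Dir E: first cell 'B' (not opp) -> no flip
Dir SW: first cell '.' (not opp) -> no flip
Dir S: first cell '.' (not opp) -> no flip
Dir SE: first cell '.' (not opp) -> no flip
All flips: (4,4)

Answer: ........
........
......B.
...WWB..
...BB...
...BBW..
........
........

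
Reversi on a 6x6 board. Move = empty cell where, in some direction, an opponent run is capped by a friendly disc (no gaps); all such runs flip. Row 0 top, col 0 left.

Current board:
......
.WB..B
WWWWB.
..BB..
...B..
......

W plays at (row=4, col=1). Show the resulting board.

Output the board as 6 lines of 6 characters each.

Answer: ......
.WB..B
WWWWB.
..WB..
.W.B..
......

Derivation:
Place W at (4,1); scan 8 dirs for brackets.
Dir NW: first cell '.' (not opp) -> no flip
Dir N: first cell '.' (not opp) -> no flip
Dir NE: opp run (3,2) capped by W -> flip
Dir W: first cell '.' (not opp) -> no flip
Dir E: first cell '.' (not opp) -> no flip
Dir SW: first cell '.' (not opp) -> no flip
Dir S: first cell '.' (not opp) -> no flip
Dir SE: first cell '.' (not opp) -> no flip
All flips: (3,2)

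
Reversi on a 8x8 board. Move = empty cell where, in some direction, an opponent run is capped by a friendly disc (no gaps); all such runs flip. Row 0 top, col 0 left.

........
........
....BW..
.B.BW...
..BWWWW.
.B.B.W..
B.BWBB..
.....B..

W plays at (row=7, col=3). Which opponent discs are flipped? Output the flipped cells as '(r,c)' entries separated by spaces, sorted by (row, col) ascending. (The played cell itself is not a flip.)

Dir NW: opp run (6,2) (5,1), next='.' -> no flip
Dir N: first cell 'W' (not opp) -> no flip
Dir NE: opp run (6,4) capped by W -> flip
Dir W: first cell '.' (not opp) -> no flip
Dir E: first cell '.' (not opp) -> no flip
Dir SW: edge -> no flip
Dir S: edge -> no flip
Dir SE: edge -> no flip

Answer: (6,4)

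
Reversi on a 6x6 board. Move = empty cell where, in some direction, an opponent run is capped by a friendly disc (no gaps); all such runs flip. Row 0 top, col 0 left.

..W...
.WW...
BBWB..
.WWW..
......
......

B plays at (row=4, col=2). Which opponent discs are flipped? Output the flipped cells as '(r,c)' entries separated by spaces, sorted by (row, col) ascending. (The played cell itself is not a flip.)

Dir NW: opp run (3,1) capped by B -> flip
Dir N: opp run (3,2) (2,2) (1,2) (0,2), next=edge -> no flip
Dir NE: opp run (3,3), next='.' -> no flip
Dir W: first cell '.' (not opp) -> no flip
Dir E: first cell '.' (not opp) -> no flip
Dir SW: first cell '.' (not opp) -> no flip
Dir S: first cell '.' (not opp) -> no flip
Dir SE: first cell '.' (not opp) -> no flip

Answer: (3,1)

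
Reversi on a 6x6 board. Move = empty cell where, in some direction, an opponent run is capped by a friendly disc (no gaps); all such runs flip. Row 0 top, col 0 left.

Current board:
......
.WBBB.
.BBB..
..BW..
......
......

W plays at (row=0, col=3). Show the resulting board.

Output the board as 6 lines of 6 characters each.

Answer: ...W..
.WBWB.
.BBW..
..BW..
......
......

Derivation:
Place W at (0,3); scan 8 dirs for brackets.
Dir NW: edge -> no flip
Dir N: edge -> no flip
Dir NE: edge -> no flip
Dir W: first cell '.' (not opp) -> no flip
Dir E: first cell '.' (not opp) -> no flip
Dir SW: opp run (1,2) (2,1), next='.' -> no flip
Dir S: opp run (1,3) (2,3) capped by W -> flip
Dir SE: opp run (1,4), next='.' -> no flip
All flips: (1,3) (2,3)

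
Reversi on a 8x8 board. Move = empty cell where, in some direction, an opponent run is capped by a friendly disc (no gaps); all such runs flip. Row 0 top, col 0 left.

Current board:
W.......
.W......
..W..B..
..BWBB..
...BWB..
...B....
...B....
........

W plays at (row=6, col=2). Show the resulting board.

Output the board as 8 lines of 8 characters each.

Answer: W.......
.W......
..W..B..
..BWBB..
...BWB..
...W....
..WB....
........

Derivation:
Place W at (6,2); scan 8 dirs for brackets.
Dir NW: first cell '.' (not opp) -> no flip
Dir N: first cell '.' (not opp) -> no flip
Dir NE: opp run (5,3) capped by W -> flip
Dir W: first cell '.' (not opp) -> no flip
Dir E: opp run (6,3), next='.' -> no flip
Dir SW: first cell '.' (not opp) -> no flip
Dir S: first cell '.' (not opp) -> no flip
Dir SE: first cell '.' (not opp) -> no flip
All flips: (5,3)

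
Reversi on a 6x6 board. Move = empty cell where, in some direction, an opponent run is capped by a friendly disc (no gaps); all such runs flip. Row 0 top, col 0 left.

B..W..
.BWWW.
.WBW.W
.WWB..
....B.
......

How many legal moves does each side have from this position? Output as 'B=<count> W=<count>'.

-- B to move --
(0,1): no bracket -> illegal
(0,2): flips 1 -> legal
(0,4): flips 1 -> legal
(0,5): no bracket -> illegal
(1,0): no bracket -> illegal
(1,5): flips 3 -> legal
(2,0): flips 1 -> legal
(2,4): flips 1 -> legal
(3,0): flips 2 -> legal
(3,4): no bracket -> illegal
(3,5): no bracket -> illegal
(4,0): flips 1 -> legal
(4,1): flips 2 -> legal
(4,2): flips 1 -> legal
(4,3): no bracket -> illegal
B mobility = 9
-- W to move --
(0,1): flips 1 -> legal
(0,2): no bracket -> illegal
(1,0): flips 1 -> legal
(2,0): no bracket -> illegal
(2,4): no bracket -> illegal
(3,4): flips 1 -> legal
(3,5): no bracket -> illegal
(4,2): no bracket -> illegal
(4,3): flips 1 -> legal
(4,5): no bracket -> illegal
(5,3): no bracket -> illegal
(5,4): no bracket -> illegal
(5,5): no bracket -> illegal
W mobility = 4

Answer: B=9 W=4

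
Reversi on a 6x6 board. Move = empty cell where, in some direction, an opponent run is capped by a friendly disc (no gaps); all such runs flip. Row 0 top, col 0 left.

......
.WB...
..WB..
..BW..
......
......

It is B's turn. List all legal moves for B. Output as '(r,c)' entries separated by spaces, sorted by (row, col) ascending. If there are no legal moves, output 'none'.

(0,0): no bracket -> illegal
(0,1): no bracket -> illegal
(0,2): no bracket -> illegal
(1,0): flips 1 -> legal
(1,3): no bracket -> illegal
(2,0): no bracket -> illegal
(2,1): flips 1 -> legal
(2,4): no bracket -> illegal
(3,1): no bracket -> illegal
(3,4): flips 1 -> legal
(4,2): no bracket -> illegal
(4,3): flips 1 -> legal
(4,4): no bracket -> illegal

Answer: (1,0) (2,1) (3,4) (4,3)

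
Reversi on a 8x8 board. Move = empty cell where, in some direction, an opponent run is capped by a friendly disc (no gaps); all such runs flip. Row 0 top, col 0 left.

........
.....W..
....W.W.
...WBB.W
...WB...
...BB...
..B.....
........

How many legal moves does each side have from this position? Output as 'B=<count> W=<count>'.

Answer: B=8 W=9

Derivation:
-- B to move --
(0,4): no bracket -> illegal
(0,5): no bracket -> illegal
(0,6): no bracket -> illegal
(1,3): flips 1 -> legal
(1,4): flips 1 -> legal
(1,6): no bracket -> illegal
(1,7): flips 1 -> legal
(2,2): flips 1 -> legal
(2,3): flips 2 -> legal
(2,5): no bracket -> illegal
(2,7): no bracket -> illegal
(3,2): flips 2 -> legal
(3,6): no bracket -> illegal
(4,2): flips 1 -> legal
(4,6): no bracket -> illegal
(4,7): no bracket -> illegal
(5,2): flips 1 -> legal
B mobility = 8
-- W to move --
(2,3): no bracket -> illegal
(2,5): flips 1 -> legal
(3,6): flips 2 -> legal
(4,2): no bracket -> illegal
(4,5): flips 1 -> legal
(4,6): flips 1 -> legal
(5,1): no bracket -> illegal
(5,2): no bracket -> illegal
(5,5): flips 1 -> legal
(6,1): no bracket -> illegal
(6,3): flips 1 -> legal
(6,4): flips 3 -> legal
(6,5): flips 1 -> legal
(7,1): flips 4 -> legal
(7,2): no bracket -> illegal
(7,3): no bracket -> illegal
W mobility = 9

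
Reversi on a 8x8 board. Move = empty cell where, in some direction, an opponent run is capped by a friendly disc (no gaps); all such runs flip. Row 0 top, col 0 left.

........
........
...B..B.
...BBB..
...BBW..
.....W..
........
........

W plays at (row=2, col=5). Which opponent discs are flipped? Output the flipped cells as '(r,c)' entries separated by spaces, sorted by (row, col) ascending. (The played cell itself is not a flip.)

Answer: (3,5)

Derivation:
Dir NW: first cell '.' (not opp) -> no flip
Dir N: first cell '.' (not opp) -> no flip
Dir NE: first cell '.' (not opp) -> no flip
Dir W: first cell '.' (not opp) -> no flip
Dir E: opp run (2,6), next='.' -> no flip
Dir SW: opp run (3,4) (4,3), next='.' -> no flip
Dir S: opp run (3,5) capped by W -> flip
Dir SE: first cell '.' (not opp) -> no flip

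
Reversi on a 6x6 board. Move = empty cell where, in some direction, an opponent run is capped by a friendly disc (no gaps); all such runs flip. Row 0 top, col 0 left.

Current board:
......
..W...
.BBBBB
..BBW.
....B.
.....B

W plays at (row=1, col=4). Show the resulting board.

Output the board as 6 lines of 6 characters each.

Answer: ......
..W.W.
.BBBWB
..BBW.
....B.
.....B

Derivation:
Place W at (1,4); scan 8 dirs for brackets.
Dir NW: first cell '.' (not opp) -> no flip
Dir N: first cell '.' (not opp) -> no flip
Dir NE: first cell '.' (not opp) -> no flip
Dir W: first cell '.' (not opp) -> no flip
Dir E: first cell '.' (not opp) -> no flip
Dir SW: opp run (2,3) (3,2), next='.' -> no flip
Dir S: opp run (2,4) capped by W -> flip
Dir SE: opp run (2,5), next=edge -> no flip
All flips: (2,4)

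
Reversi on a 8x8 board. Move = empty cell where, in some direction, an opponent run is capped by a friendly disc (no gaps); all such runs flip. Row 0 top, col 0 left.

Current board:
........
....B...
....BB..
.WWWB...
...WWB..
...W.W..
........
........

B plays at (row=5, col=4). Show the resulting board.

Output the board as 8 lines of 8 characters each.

Place B at (5,4); scan 8 dirs for brackets.
Dir NW: opp run (4,3) (3,2), next='.' -> no flip
Dir N: opp run (4,4) capped by B -> flip
Dir NE: first cell 'B' (not opp) -> no flip
Dir W: opp run (5,3), next='.' -> no flip
Dir E: opp run (5,5), next='.' -> no flip
Dir SW: first cell '.' (not opp) -> no flip
Dir S: first cell '.' (not opp) -> no flip
Dir SE: first cell '.' (not opp) -> no flip
All flips: (4,4)

Answer: ........
....B...
....BB..
.WWWB...
...WBB..
...WBW..
........
........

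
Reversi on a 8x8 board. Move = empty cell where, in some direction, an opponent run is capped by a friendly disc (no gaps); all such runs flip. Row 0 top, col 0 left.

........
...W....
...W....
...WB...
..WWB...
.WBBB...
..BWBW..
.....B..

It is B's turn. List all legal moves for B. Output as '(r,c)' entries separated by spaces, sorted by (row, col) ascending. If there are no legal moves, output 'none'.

Answer: (0,3) (1,2) (2,2) (3,1) (3,2) (4,0) (4,1) (5,0) (5,5) (6,6) (7,2) (7,3) (7,4) (7,6)

Derivation:
(0,2): no bracket -> illegal
(0,3): flips 4 -> legal
(0,4): no bracket -> illegal
(1,2): flips 1 -> legal
(1,4): no bracket -> illegal
(2,2): flips 1 -> legal
(2,4): no bracket -> illegal
(3,1): flips 1 -> legal
(3,2): flips 3 -> legal
(4,0): flips 1 -> legal
(4,1): flips 2 -> legal
(5,0): flips 1 -> legal
(5,5): flips 1 -> legal
(5,6): no bracket -> illegal
(6,0): no bracket -> illegal
(6,1): no bracket -> illegal
(6,6): flips 1 -> legal
(7,2): flips 1 -> legal
(7,3): flips 1 -> legal
(7,4): flips 1 -> legal
(7,6): flips 1 -> legal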